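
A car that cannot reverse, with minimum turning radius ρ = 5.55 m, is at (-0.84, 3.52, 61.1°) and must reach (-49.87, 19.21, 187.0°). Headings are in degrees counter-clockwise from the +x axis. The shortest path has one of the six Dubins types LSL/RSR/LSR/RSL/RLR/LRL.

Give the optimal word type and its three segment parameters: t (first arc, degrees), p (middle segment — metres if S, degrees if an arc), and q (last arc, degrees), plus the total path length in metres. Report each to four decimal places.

LSL: t = 109.1175°, p = 44.1365 m, q = 16.7825°, L = 56.3319 m

Let ψ = atan2(Δy, Δx) = atan2(15.69, -49.03) = 162.2549° be the start→goal bearing.
Normalize: d = |goal − start| / ρ = 51.479287/5.55 = 9.275547, α = (θ_start − ψ) mod 360° = 258.8451° = 4.517699 rad, β = (θ_goal − ψ) mod 360° = 24.7451° = 0.431883 rad.
Common terms: sin α = -0.981108, cos α = -0.193462, sin β = 0.418582, cos β = 0.908179, cos(α−β) = -0.586372, d² = 86.035776. Work in radians in the unit-radius frame; every candidate has L = ρ·(t + p + q).
LSL: p² = 2 + d² − 2cos(α−β) + 2d(sin α − sin β) = 63.242745; p = √p² = 7.952531; φ = atan2(cos β − cos α, d + sin α − sin β) = 0.138974 rad; t = (φ − α) mod 2π = 1.904460 rad, q = (β − φ) mod 2π = 0.292909 rad → L = 5.55·(1.904460 + 7.952531 + 0.292909) = 5.55·10.149900 = 56.331946 m
RSR: p² = 2 + d² − 2cos(α−β) + 2d(sin β − sin α) = 115.174297; p = √p² = 10.731929; φ = atan2(cos α − cos β, d − sin α + sin β) = -0.102832 rad; t = (α − φ) mod 2π = 4.620531 rad, q = (φ − β) mod 2π = 5.748470 rad → L = 5.55·(4.620531 + 10.731929 + 5.748470) = 5.55·21.100930 = 117.110161 m
LSR: p² = d² − 2 + 2cos(α−β) + 2d(sin α + sin β) = 72.427564; p = √p² = 8.510439; φ = atan2(−cos α − cos β, d + sin α + sin β) − atan2(−2, p) = 0.148972 rad; t = (φ − α) mod 2π = 1.914458 rad, q = (φ − β) mod 2π = 6.000274 rad → L = 5.55·(1.914458 + 8.510439 + 6.000274) = 5.55·16.425170 = 91.159695 m
RSL: p² = d² − 2 + 2cos(α−β) − 2d(sin α + sin β) = 93.298499; p = √p² = 9.659115; φ = atan2(cos α + cos β, d − sin α − sin β) − atan2(2, p) = -0.131652 rad; t = (α − φ) mod 2π = 4.649352 rad, q = (β − φ) mod 2π = 0.563536 rad → L = 5.55·(4.649352 + 9.659115 + 0.563536) = 5.55·14.872002 = 82.539613 m
RLR: c = (6 − d² + 2cos(α−β) + 2d(sin α − sin β))/8 = -13.396787, |c| > 1 → infeasible
LRL: c = (6 − d² + 2cos(α−β) − 2d(sin α − sin β))/8 = -6.905343, |c| > 1 → infeasible
Shortest: LSL with L = 56.331946 m ≈ 56.3319 m
Convert LSL to answer units (arcs ×180/π): t = 1.904460·180/π = 109.1175°, p = ρ·p = 5.55·7.952531 = 44.1365 m, q = 0.292909·180/π = 16.7825°, L = 56.3319 m.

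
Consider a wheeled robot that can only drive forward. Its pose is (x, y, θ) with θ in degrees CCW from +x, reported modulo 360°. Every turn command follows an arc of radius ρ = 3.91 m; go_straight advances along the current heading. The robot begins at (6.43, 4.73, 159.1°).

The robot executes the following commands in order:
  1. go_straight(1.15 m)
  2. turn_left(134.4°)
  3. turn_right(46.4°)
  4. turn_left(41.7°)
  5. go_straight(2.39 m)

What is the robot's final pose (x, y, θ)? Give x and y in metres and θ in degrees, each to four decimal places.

set_pose: (x, y, θ) = (6.4300, 4.7300, 159.1000°), ρ = 3.91
go_straight(1.15): x += 1.15·cos θ, y += 1.15·sin θ → (5.3557, 5.1402, 159.1000°)
turn_left(134.4°): centre at ρ to the left, rotate +134.4° → (0.3751, -0.0716, 293.5000°)
turn_right(46.4°): centre at ρ to the right, rotate −46.4° → (0.3912, -3.1522, 247.1000°)
turn_left(41.7°): centre at ρ to the left, rotate +41.7° → (0.2917, -5.9337, 288.8000°)
go_straight(2.39): x += 2.39·cos θ, y += 2.39·sin θ → (1.0619, -8.1962, 288.8000°)

(1.0619, -8.1962, 288.8000°)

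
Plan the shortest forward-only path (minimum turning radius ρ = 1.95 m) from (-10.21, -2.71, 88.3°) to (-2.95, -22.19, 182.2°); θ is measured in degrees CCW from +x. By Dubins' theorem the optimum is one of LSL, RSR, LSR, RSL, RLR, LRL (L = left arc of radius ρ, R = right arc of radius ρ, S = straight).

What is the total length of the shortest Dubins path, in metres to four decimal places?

27.2976 m

Let ψ = atan2(Δy, Δx) = atan2(-19.48, 7.26) = -69.5601° be the start→goal bearing.
Normalize: d = |goal − start| / ρ = 20.788891/1.95 = 10.660970, α = (θ_start − ψ) mod 360° = 157.8601° = 2.755178 rad, β = (θ_goal − ψ) mod 360° = 251.7601° = 4.394042 rad.
Common terms: sin α = 0.376870, cos α = -0.926266, sin β = -0.949754, cos β = -0.312997, cos(α−β) = -0.068015, d² = 113.656279. Work in radians in the unit-radius frame; every candidate has L = ρ·(t + p + q).
LSL: p² = 2 + d² − 2cos(α−β) + 2d(sin α − sin β) = 144.078504; p = √p² = 12.003271; φ = atan2(cos β − cos α, d + sin α − sin β) = 0.051114 rad; t = (φ − α) mod 2π = 3.579121 rad, q = (β − φ) mod 2π = 4.342928 rad → L = 1.95·(3.579121 + 12.003271 + 4.342928) = 1.95·19.925320 = 38.854374 m
RSR: p² = 2 + d² − 2cos(α−β) + 2d(sin β − sin α) = 87.506114; p = √p² = 9.354470; φ = atan2(cos α − cos β, d − sin α + sin β) = -0.065606 rad; t = (α − φ) mod 2π = 2.820784 rad, q = (φ − β) mod 2π = 1.823537 rad → L = 1.95·(2.820784 + 9.354470 + 1.823537) = 1.95·13.998791 = 27.297643 m
LSR: p² = d² − 2 + 2cos(α−β) + 2d(sin α + sin β) = 99.305239; p = √p² = 9.965201; φ = atan2(−cos α − cos β, d + sin α + sin β) − atan2(−2, p) = 0.320299 rad; t = (φ − α) mod 2π = 3.848306 rad, q = (φ − β) mod 2π = 2.209442 rad → L = 1.95·(3.848306 + 9.965201 + 2.209442) = 1.95·16.022949 = 31.244751 m
RSL: p² = d² − 2 + 2cos(α−β) − 2d(sin α + sin β) = 123.735258; p = √p² = 11.123635; φ = atan2(cos α + cos β, d − sin α − sin β) − atan2(2, p) = -0.287767 rad; t = (α − φ) mod 2π = 3.042946 rad, q = (β − φ) mod 2π = 4.681810 rad → L = 1.95·(3.042946 + 11.123635 + 4.681810) = 1.95·18.848390 = 36.754361 m
RLR: c = (6 − d² + 2cos(α−β) + 2d(sin α − sin β))/8 = -9.938264, |c| > 1 → infeasible
LRL: c = (6 − d² + 2cos(α−β) − 2d(sin α − sin β))/8 = -17.009813, |c| > 1 → infeasible
Shortest: RSR with L = 27.297643 m ≈ 27.2976 m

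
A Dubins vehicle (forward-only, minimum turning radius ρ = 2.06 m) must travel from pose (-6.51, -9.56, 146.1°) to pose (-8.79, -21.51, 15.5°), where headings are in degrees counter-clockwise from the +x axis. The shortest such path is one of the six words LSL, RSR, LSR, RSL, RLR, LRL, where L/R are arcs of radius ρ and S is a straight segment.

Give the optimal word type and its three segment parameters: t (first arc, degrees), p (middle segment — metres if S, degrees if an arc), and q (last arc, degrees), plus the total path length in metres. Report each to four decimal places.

LSL: t = 112.3864°, p = 8.4246 m, q = 117.0136°, L = 16.6724 m

Let ψ = atan2(Δy, Δx) = atan2(-11.95, -2.28) = -100.8019° be the start→goal bearing.
Normalize: d = |goal − start| / ρ = 12.165562/2.06 = 5.905613, α = (θ_start − ψ) mod 360° = 246.9019° = 4.309251 rad, β = (θ_goal − ψ) mod 360° = 116.3019° = 2.029851 rad.
Common terms: sin α = -0.919835, cos α = -0.392306, sin β = 0.896472, cos β = -0.443101, cos(α−β) = -0.650774, d² = 34.876261. Work in radians in the unit-radius frame; every candidate has L = ρ·(t + p + q).
LSL: p² = 2 + d² − 2cos(α−β) + 2d(sin α − sin β) = 16.725007; p = √p² = 4.089622; φ = atan2(cos β − cos α, d + sin α − sin β) = -0.012421 rad; t = (φ − α) mod 2π = 1.961513 rad, q = (β − φ) mod 2π = 2.042272 rad → L = 2.06·(1.961513 + 4.089622 + 2.042272) = 2.06·8.093407 = 16.672419 m
RSR: p² = 2 + d² − 2cos(α−β) + 2d(sin β − sin α) = 59.630611; p = √p² = 7.722086; φ = atan2(cos α − cos β, d − sin α + sin β) = 0.006578 rad; t = (α − φ) mod 2π = 4.302674 rad, q = (φ − β) mod 2π = 4.259912 rad → L = 2.06·(4.302674 + 7.722086 + 4.259912) = 2.06·16.284671 = 33.546423 m
LSR: p² = d² − 2 + 2cos(α−β) + 2d(sin α + sin β) = 31.298765; p = √p² = 5.594530; φ = atan2(−cos α − cos β, d + sin α + sin β) − atan2(−2, p) = 0.484412 rad; t = (φ − α) mod 2π = 2.458346 rad, q = (φ − β) mod 2π = 4.737746 rad → L = 2.06·(2.458346 + 5.594530 + 4.737746) = 2.06·12.790621 = 26.348680 m
RSL: p² = d² − 2 + 2cos(α−β) − 2d(sin α + sin β) = 31.850659; p = √p² = 5.643639; φ = atan2(cos α + cos β, d − sin α − sin β) − atan2(2, p) = -0.480554 rad; t = (α − φ) mod 2π = 4.789805 rad, q = (β − φ) mod 2π = 2.510405 rad → L = 2.06·(4.789805 + 5.643639 + 2.510405) = 2.06·12.943849 = 26.664329 m
RLR: c = (6 − d² + 2cos(α−β) + 2d(sin α − sin β))/8 = -6.453826, |c| > 1 → infeasible
LRL: c = (6 − d² + 2cos(α−β) − 2d(sin α − sin β))/8 = -1.090626, |c| > 1 → infeasible
Shortest: LSL with L = 16.672419 m ≈ 16.6724 m
Convert LSL to answer units (arcs ×180/π): t = 1.961513·180/π = 112.3864°, p = ρ·p = 2.06·4.089622 = 8.4246 m, q = 2.042272·180/π = 117.0136°, L = 16.6724 m.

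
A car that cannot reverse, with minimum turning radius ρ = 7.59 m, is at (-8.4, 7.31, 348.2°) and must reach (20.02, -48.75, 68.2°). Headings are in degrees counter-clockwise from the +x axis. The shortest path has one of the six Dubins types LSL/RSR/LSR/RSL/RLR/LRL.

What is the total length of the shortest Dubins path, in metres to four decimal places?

Let ψ = atan2(Δy, Δx) = atan2(-56.06, 28.42) = -63.1170° be the start→goal bearing.
Normalize: d = |goal − start| / ρ = 62.852367/7.59 = 8.280944, α = (θ_start − ψ) mod 360° = 51.3170° = 0.895650 rad, β = (θ_goal − ψ) mod 360° = 131.3170° = 2.291913 rad.
Common terms: sin α = 0.780615, cos α = 0.625012, sin β = 0.751069, cos β = -0.660224, cos(α−β) = 0.173648, d² = 68.574037. Work in radians in the unit-radius frame; every candidate has L = ρ·(t + p + q).
LSL: p² = 2 + d² − 2cos(α−β) + 2d(sin α − sin β) = 70.716090; p = √p² = 8.409286; φ = atan2(cos β − cos α, d + sin α − sin β) = -0.153437 rad; t = (φ − α) mod 2π = 5.234099 rad, q = (β − φ) mod 2π = 2.445350 rad → L = 7.59·(5.234099 + 8.409286 + 2.445350) = 7.59·16.088735 = 122.113496 m
RSR: p² = 2 + d² − 2cos(α−β) + 2d(sin β − sin α) = 69.737392; p = √p² = 8.350892; φ = atan2(cos α − cos β, d − sin α + sin β) = 0.154518 rad; t = (α − φ) mod 2π = 0.741132 rad, q = (φ − β) mod 2π = 4.145790 rad → L = 7.59·(0.741132 + 8.350892 + 4.145790) = 7.59·13.237814 = 100.475005 m
LSR: p² = d² − 2 + 2cos(α−β) + 2d(sin α + sin β) = 92.288916; p = √p² = 9.606712; φ = atan2(−cos α − cos β, d + sin α + sin β) − atan2(−2, p) = 0.208844 rad; t = (φ − α) mod 2π = 5.596380 rad, q = (φ − β) mod 2π = 4.200116 rad → L = 7.59·(5.596380 + 9.606712 + 4.200116) = 7.59·19.403208 = 147.270350 m
RSL: p² = d² − 2 + 2cos(α−β) − 2d(sin α + sin β) = 41.553751; p = √p² = 6.446220; φ = atan2(cos α + cos β, d − sin α − sin β) − atan2(2, p) = -0.306059 rad; t = (α − φ) mod 2π = 1.201709 rad, q = (β − φ) mod 2π = 2.597973 rad → L = 7.59·(1.201709 + 6.446220 + 2.597973) = 7.59·10.245902 = 77.766396 m
RLR: c = (6 − d² + 2cos(α−β) + 2d(sin α − sin β))/8 = -7.717174, |c| > 1 → infeasible
LRL: c = (6 − d² + 2cos(α−β) − 2d(sin α − sin β))/8 = -7.839511, |c| > 1 → infeasible
Shortest: RSL with L = 77.766396 m ≈ 77.7664 m

77.7664 m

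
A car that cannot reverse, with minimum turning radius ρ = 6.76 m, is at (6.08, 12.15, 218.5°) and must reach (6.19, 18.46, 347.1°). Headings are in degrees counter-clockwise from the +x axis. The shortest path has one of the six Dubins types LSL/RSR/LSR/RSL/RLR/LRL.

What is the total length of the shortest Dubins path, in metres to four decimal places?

37.4468 m

Let ψ = atan2(Δy, Δx) = atan2(6.31, 0.11) = 89.0013° be the start→goal bearing.
Normalize: d = |goal − start| / ρ = 6.310959/6.76 = 0.933574, α = (θ_start − ψ) mod 360° = 129.4987° = 2.260179 rad, β = (θ_goal − ψ) mod 360° = 258.0987° = 4.504672 rad.
Common terms: sin α = 0.771639, cos α = -0.636061, sin β = -0.978504, cos β = -0.206226, cos(α−β) = -0.623880, d² = 0.871560. Work in radians in the unit-radius frame; every candidate has L = ρ·(t + p + q).
LSL: p² = 2 + d² − 2cos(α−β) + 2d(sin α − sin β) = 7.387095; p = √p² = 2.717921; φ = atan2(cos β − cos α, d + sin α − sin β) = 0.158815 rad; t = (φ − α) mod 2π = 4.181821 rad, q = (β − φ) mod 2π = 4.345857 rad → L = 6.76·(4.181821 + 2.717921 + 4.345857) = 6.76·11.245600 = 76.020254 m
RSR: p² = 2 + d² − 2cos(α−β) + 2d(sin β − sin α) = 0.851544; p = √p² = 0.922791; φ = atan2(cos α − cos β, d − sin α + sin β) = -2.657056 rad; t = (α − φ) mod 2π = 4.917235 rad, q = (φ − β) mod 2π = 5.404642 rad → L = 6.76·(4.917235 + 0.922791 + 5.404642) = 6.76·11.244668 = 76.013958 m
LSR: p² = d² − 2 + 2cos(α−β) + 2d(sin α + sin β) = -2.762448 < 0 → infeasible
RSL: p² = d² − 2 + 2cos(α−β) − 2d(sin α + sin β) = -1.989951 < 0 → infeasible
RLR: c = (6 − d² + 2cos(α−β) + 2d(sin α − sin β))/8 = 0.893557; p = 2π − arccos c = 5.817596 rad; φ = atan2(cos α − cos β, d − sin α + sin β) = -2.657056 rad; t = (α − φ + p/2) mod 2π = 1.542847 rad, q = (α − β − t + p) mod 2π = 2.030255 rad → L = 6.76·(1.542847 + 5.817596 + 2.030255) = 6.76·9.390698 = 63.481119 m
LRL: c = (6 − d² + 2cos(α−β) − 2d(sin α − sin β))/8 = 0.076613; p = 2π − arccos c = 4.789077 rad; φ = atan2(cos β − cos α, d + sin α − sin β) = 0.158815 rad; t = (φ − α + p/2) mod 2π = 0.293175 rad, q = (β − α − t + p) mod 2π = 0.457211 rad → L = 6.76·(0.293175 + 4.789077 + 0.457211) = 6.76·5.539463 = 37.446768 m
Shortest: LRL with L = 37.446768 m ≈ 37.4468 m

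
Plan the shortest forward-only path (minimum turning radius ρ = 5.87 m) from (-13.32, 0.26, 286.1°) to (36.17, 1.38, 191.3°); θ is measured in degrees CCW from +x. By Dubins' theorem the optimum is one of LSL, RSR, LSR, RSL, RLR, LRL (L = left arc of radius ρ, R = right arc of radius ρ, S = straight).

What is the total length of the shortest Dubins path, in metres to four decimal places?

Let ψ = atan2(Δy, Δx) = atan2(1.12, 49.49) = 1.2964° be the start→goal bearing.
Normalize: d = |goal − start| / ρ = 49.502672/5.87 = 8.433164, α = (θ_start − ψ) mod 360° = 284.8036° = 4.970760 rad, β = (θ_goal − ψ) mod 360° = 190.0036° = 3.316188 rad.
Common terms: sin α = -0.966807, cos α = 0.255506, sin β = -0.173710, cos β = -0.984797, cos(α−β) = -0.083678, d² = 71.118252. Work in radians in the unit-radius frame; every candidate has L = ρ·(t + p + q).
LSL: p² = 2 + d² − 2cos(α−β) + 2d(sin α − sin β) = 59.908958; p = √p² = 7.740088; φ = atan2(cos β − cos α, d + sin α − sin β) = -0.160938 rad; t = (φ − α) mod 2π = 1.151487 rad, q = (β − φ) mod 2π = 3.477126 rad → L = 5.87·(1.151487 + 7.740088 + 3.477126) = 5.87·12.368701 = 72.604274 m
RSR: p² = 2 + d² − 2cos(α−β) + 2d(sin β − sin α) = 86.662257; p = √p² = 9.309257; φ = atan2(cos α − cos β, d − sin α + sin β) = 0.133631 rad; t = (α − φ) mod 2π = 4.837129 rad, q = (φ − β) mod 2π = 3.100628 rad → L = 5.87·(4.837129 + 9.309257 + 3.100628) = 5.87·17.247014 = 101.239972 m
LSR: p² = d² − 2 + 2cos(α−β) + 2d(sin α + sin β) = 49.714563; p = √p² = 7.050855; φ = atan2(−cos α − cos β, d + sin α + sin β) − atan2(−2, p) = 0.376066 rad; t = (φ − α) mod 2π = 1.688491 rad, q = (φ − β) mod 2π = 3.343063 rad → L = 5.87·(1.688491 + 7.050855 + 3.343063) = 5.87·12.082409 = 70.923743 m
RSL: p² = d² − 2 + 2cos(α−β) − 2d(sin α + sin β) = 88.187230; p = √p² = 9.390806; φ = atan2(cos α + cos β, d − sin α − sin β) − atan2(2, p) = -0.285869 rad; t = (α − φ) mod 2π = 5.256629 rad, q = (β − φ) mod 2π = 3.602057 rad → L = 5.87·(5.256629 + 9.390806 + 3.602057) = 5.87·18.249491 = 107.124515 m
RLR: c = (6 − d² + 2cos(α−β) + 2d(sin α − sin β))/8 = -9.832782, |c| > 1 → infeasible
LRL: c = (6 − d² + 2cos(α−β) − 2d(sin α − sin β))/8 = -6.488620, |c| > 1 → infeasible
Shortest: LSR with L = 70.923743 m ≈ 70.9237 m

70.9237 m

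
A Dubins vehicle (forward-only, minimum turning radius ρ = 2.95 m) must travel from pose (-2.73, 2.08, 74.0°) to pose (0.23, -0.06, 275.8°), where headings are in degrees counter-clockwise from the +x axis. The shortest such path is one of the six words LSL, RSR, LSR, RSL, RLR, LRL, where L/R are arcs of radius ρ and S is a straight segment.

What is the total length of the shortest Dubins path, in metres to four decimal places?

Let ψ = atan2(Δy, Δx) = atan2(-2.14, 2.96) = -35.8659° be the start→goal bearing.
Normalize: d = |goal − start| / ρ = 3.652561/2.95 = 1.238156, α = (θ_start − ψ) mod 360° = 109.8659° = 1.917522 rad, β = (θ_goal − ψ) mod 360° = 311.6659° = 5.439596 rad.
Common terms: sin α = 0.940490, cos α = -0.339820, sin β = -0.747034, cos β = 0.664786, cos(α−β) = -0.928486, d² = 1.533031. Work in radians in the unit-radius frame; every candidate has L = ρ·(t + p + q).
LSL: p² = 2 + d² − 2cos(α−β) + 2d(sin α − sin β) = 9.568840; p = √p² = 3.093354; φ = atan2(cos β − cos α, d + sin α − sin β) = 0.330761 rad; t = (φ − α) mod 2π = 4.696424 rad, q = (β − φ) mod 2π = 5.108835 rad → L = 2.95·(4.696424 + 3.093354 + 5.108835) = 2.95·12.898614 = 38.050911 m
RSR: p² = 2 + d² − 2cos(α−β) + 2d(sin β − sin α) = 1.211165; p = √p² = 1.100529; φ = atan2(cos α − cos β, d − sin α + sin β) = -1.991409 rad; t = (α − φ) mod 2π = 3.908931 rad, q = (φ − β) mod 2π = 5.135365 rad → L = 2.95·(3.908931 + 1.100529 + 5.135365) = 2.95·10.144826 = 29.927236 m
LSR: p² = d² − 2 + 2cos(α−β) + 2d(sin α + sin β) = -1.844882 < 0 → infeasible
RSL: p² = d² − 2 + 2cos(α−β) − 2d(sin α + sin β) = -2.803000 < 0 → infeasible
RLR: c = (6 − d² + 2cos(α−β) + 2d(sin α − sin β))/8 = 0.848604; p = 2π − arccos c = 5.725731 rad; φ = atan2(cos α − cos β, d − sin α + sin β) = -1.991409 rad; t = (α − φ + p/2) mod 2π = 0.488611 rad, q = (α − β − t + p) mod 2π = 1.715045 rad → L = 2.95·(0.488611 + 5.725731 + 1.715045) = 2.95·7.929387 = 23.391691 m
LRL: c = (6 − d² + 2cos(α−β) − 2d(sin α − sin β))/8 = -0.196105; p = 2π − arccos c = 4.515005 rad; φ = atan2(cos β − cos α, d + sin α − sin β) = 0.330761 rad; t = (φ − α + p/2) mod 2π = 0.670741 rad, q = (β − α − t + p) mod 2π = 1.083153 rad → L = 2.95·(0.670741 + 4.515005 + 1.083153) = 2.95·6.268899 = 18.493251 m
Shortest: LRL with L = 18.493251 m ≈ 18.4933 m

18.4933 m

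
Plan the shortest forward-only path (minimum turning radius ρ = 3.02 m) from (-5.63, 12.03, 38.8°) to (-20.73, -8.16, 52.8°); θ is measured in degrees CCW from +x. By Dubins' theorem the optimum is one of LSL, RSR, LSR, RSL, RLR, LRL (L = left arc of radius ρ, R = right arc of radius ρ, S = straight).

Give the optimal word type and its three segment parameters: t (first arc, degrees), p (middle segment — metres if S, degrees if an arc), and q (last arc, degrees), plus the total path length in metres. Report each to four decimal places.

RSR: t = 165.3705°, p = 24.4823 m, q = 180.6295°, L = 42.7196 m

Let ψ = atan2(Δy, Δx) = atan2(-20.19, -15.10) = -126.7926° be the start→goal bearing.
Normalize: d = |goal − start| / ρ = 25.212023/3.02 = 8.348352, α = (θ_start − ψ) mod 360° = 165.5926° = 2.890137 rad, β = (θ_goal − ψ) mod 360° = 179.5926° = 3.134483 rad.
Common terms: sin α = 0.248814, cos α = -0.968551, sin β = 0.007110, cos β = -0.999975, cos(α−β) = 0.970296, d² = 69.694980. Work in radians in the unit-radius frame; every candidate has L = ρ·(t + p + q).
LSL: p² = 2 + d² − 2cos(α−β) + 2d(sin α − sin β) = 73.790059; p = √p² = 8.590114; φ = atan2(cos β − cos α, d + sin α − sin β) = -0.003658 rad; t = (φ − α) mod 2π = 3.389391 rad, q = (β − φ) mod 2π = 3.138141 rad → L = 3.02·(3.389391 + 8.590114 + 3.138141) = 3.02·15.117645 = 45.655289 m
RSR: p² = 2 + d² − 2cos(α−β) + 2d(sin β − sin α) = 65.718719; p = √p² = 8.106708; φ = atan2(cos α − cos β, d − sin α + sin β) = 0.003876 rad; t = (α − φ) mod 2π = 2.886260 rad, q = (φ − β) mod 2π = 3.152579 rad → L = 3.02·(2.886260 + 8.106708 + 3.152579) = 3.02·14.145547 = 42.719553 m
LSR: p² = d² − 2 + 2cos(α−β) + 2d(sin α + sin β) = 73.908665; p = √p² = 8.597015; φ = atan2(−cos α − cos β, d + sin α + sin β) − atan2(−2, p) = 0.453487 rad; t = (φ − α) mod 2π = 3.846536 rad, q = (φ − β) mod 2π = 3.602190 rad → L = 3.02·(3.846536 + 8.597015 + 3.602190) = 3.02·16.045740 = 48.458135 m
RSL: p² = d² − 2 + 2cos(α−β) − 2d(sin α + sin β) = 65.362479; p = √p² = 8.084706; φ = atan2(cos α + cos β, d − sin α − sin β) − atan2(2, p) = -0.481133 rad; t = (α − φ) mod 2π = 3.371269 rad, q = (β − φ) mod 2π = 3.615615 rad → L = 3.02·(3.371269 + 8.084706 + 3.615615) = 3.02·15.071591 = 45.516205 m
RLR: c = (6 − d² + 2cos(α−β) + 2d(sin α − sin β))/8 = -7.214840, |c| > 1 → infeasible
LRL: c = (6 − d² + 2cos(α−β) − 2d(sin α − sin β))/8 = -8.223757, |c| > 1 → infeasible
Shortest: RSR with L = 42.719553 m ≈ 42.7196 m
Convert RSR to answer units (arcs ×180/π): t = 2.886260·180/π = 165.3705°, p = ρ·p = 3.02·8.106708 = 24.4823 m, q = 3.152579·180/π = 180.6295°, L = 42.7196 m.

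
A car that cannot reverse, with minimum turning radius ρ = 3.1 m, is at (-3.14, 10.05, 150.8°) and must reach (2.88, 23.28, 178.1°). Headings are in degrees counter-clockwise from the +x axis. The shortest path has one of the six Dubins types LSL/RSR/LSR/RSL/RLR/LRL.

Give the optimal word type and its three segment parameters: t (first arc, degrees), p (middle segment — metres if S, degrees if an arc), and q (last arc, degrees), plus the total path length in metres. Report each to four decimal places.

RSL: t = 137.3745°, p = 6.0086 m, q = 164.6745°, L = 22.3510 m

Let ψ = atan2(Δy, Δx) = atan2(13.23, 6.02) = 65.5332° be the start→goal bearing.
Normalize: d = |goal − start| / ρ = 14.535243/3.1 = 4.688788, α = (θ_start − ψ) mod 360° = 85.2668° = 1.488186 rad, β = (θ_goal − ψ) mod 360° = 112.5668° = 1.964661 rad.
Common terms: sin α = 0.996590, cos α = 0.082516, sin β = 0.923433, cos β = -0.383760, cos(α−β) = 0.888617, d² = 21.984735. Work in radians in the unit-radius frame; every candidate has L = ρ·(t + p + q).
LSL: p² = 2 + d² − 2cos(α−β) + 2d(sin α − sin β) = 22.893535; p = √p² = 4.784719; φ = atan2(cos β − cos α, d + sin α − sin β) = -0.097606 rad; t = (φ − α) mod 2π = 4.697393 rad, q = (β − φ) mod 2π = 2.062267 rad → L = 3.1·(4.697393 + 4.784719 + 2.062267) = 3.1·11.544379 = 35.787575 m
RSR: p² = 2 + d² − 2cos(α−β) + 2d(sin β − sin α) = 21.521466; p = √p² = 4.639123; φ = atan2(cos α − cos β, d − sin α + sin β) = 0.100680 rad; t = (α − φ) mod 2π = 1.387507 rad, q = (φ − β) mod 2π = 4.419204 rad → L = 3.1·(1.387507 + 4.639123 + 4.419204) = 3.1·10.445834 = 32.382085 m
LSR: p² = d² − 2 + 2cos(α−β) + 2d(sin α + sin β) = 39.767127; p = √p² = 6.306118; φ = atan2(−cos α − cos β, d + sin α + sin β) − atan2(−2, p) = 0.352668 rad; t = (φ − α) mod 2π = 5.147667 rad, q = (φ − β) mod 2π = 4.671192 rad → L = 3.1·(5.147667 + 6.306118 + 4.671192) = 3.1·16.124978 = 49.987432 m
RSL: p² = d² − 2 + 2cos(α−β) − 2d(sin α + sin β) = 3.756811; p = √p² = 1.938250; φ = atan2(cos α + cos β, d − sin α − sin β) − atan2(2, p) = -0.909451 rad; t = (α − φ) mod 2π = 2.397637 rad, q = (β − φ) mod 2π = 2.874112 rad → L = 3.1·(2.397637 + 1.938250 + 2.874112) = 3.1·7.209999 = 22.350997 m
RLR: c = (6 − d² + 2cos(α−β) + 2d(sin α − sin β))/8 = -1.690183, |c| > 1 → infeasible
LRL: c = (6 − d² + 2cos(α−β) − 2d(sin α − sin β))/8 = -1.861692, |c| > 1 → infeasible
Shortest: RSL with L = 22.350997 m ≈ 22.3510 m
Convert RSL to answer units (arcs ×180/π): t = 2.397637·180/π = 137.3745°, p = ρ·p = 3.1·1.938250 = 6.0086 m, q = 2.874112·180/π = 164.6745°, L = 22.3510 m.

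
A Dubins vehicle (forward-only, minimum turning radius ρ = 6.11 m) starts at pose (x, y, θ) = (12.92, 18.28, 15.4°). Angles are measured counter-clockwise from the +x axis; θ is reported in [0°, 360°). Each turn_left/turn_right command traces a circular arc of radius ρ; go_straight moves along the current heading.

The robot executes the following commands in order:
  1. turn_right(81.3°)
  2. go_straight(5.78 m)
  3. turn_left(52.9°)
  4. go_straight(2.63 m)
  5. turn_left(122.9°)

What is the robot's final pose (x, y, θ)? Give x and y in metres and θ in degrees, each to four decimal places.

(36.3653, 13.5911, 109.9000°)

set_pose: (x, y, θ) = (12.9200, 18.2800, 15.4000°), ρ = 6.11
turn_right(81.3°): centre at ρ to the right, rotate −81.3° → (20.1200, 14.8843, -65.9000° ≡ 294.1000°)
go_straight(5.78): x += 5.78·cos θ, y += 5.78·sin θ → (22.4801, 9.6081, 294.1000°)
turn_left(52.9°): centre at ρ to the left, rotate +52.9° → (26.6831, 6.1496, 347.0000°)
go_straight(2.63): x += 2.63·cos θ, y += 2.63·sin θ → (29.2457, 5.5580, 347.0000°)
turn_left(122.9°): centre at ρ to the left, rotate +122.9° → (36.3653, 13.5911, 469.9000° ≡ 109.9000°)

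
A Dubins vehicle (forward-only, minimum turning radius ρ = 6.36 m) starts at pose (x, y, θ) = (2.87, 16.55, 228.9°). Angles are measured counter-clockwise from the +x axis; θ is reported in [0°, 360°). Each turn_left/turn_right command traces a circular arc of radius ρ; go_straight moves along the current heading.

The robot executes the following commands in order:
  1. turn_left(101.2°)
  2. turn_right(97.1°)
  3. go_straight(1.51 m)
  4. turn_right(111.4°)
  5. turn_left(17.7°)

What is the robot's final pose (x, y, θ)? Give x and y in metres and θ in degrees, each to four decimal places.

(-6.2735, -1.7071, 139.3000°)

set_pose: (x, y, θ) = (2.8700, 16.5500, 228.9000°), ρ = 6.36
turn_left(101.2°): centre at ρ to the left, rotate +101.2° → (4.4923, 6.8556, 330.1000°)
turn_right(97.1°): centre at ρ to the right, rotate −97.1° → (6.4012, -2.4854, 233.0000°)
go_straight(1.51): x += 1.51·cos θ, y += 1.51·sin θ → (5.4925, -3.6913, 233.0000°)
turn_right(111.4°): centre at ρ to the right, rotate −111.4° → (-5.0038, -3.1963, 121.6000°)
turn_left(17.7°): centre at ρ to the left, rotate +17.7° → (-6.2735, -1.7071, 139.3000°)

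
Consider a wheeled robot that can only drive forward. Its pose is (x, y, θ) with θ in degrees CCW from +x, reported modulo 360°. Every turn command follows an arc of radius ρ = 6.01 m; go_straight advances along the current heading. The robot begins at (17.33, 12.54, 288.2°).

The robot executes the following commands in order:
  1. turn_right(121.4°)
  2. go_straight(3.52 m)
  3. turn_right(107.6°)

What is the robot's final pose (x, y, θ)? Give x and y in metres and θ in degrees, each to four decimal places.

(3.0313, 14.5440, 59.2000°)

set_pose: (x, y, θ) = (17.3300, 12.5400, 288.2000°), ρ = 6.01
turn_right(121.4°): centre at ρ to the right, rotate −121.4° → (10.2483, 4.8117, 166.8000°)
go_straight(3.52): x += 3.52·cos θ, y += 3.52·sin θ → (6.8213, 5.6155, 166.8000°)
turn_right(107.6°): centre at ρ to the right, rotate −107.6° → (3.0313, 14.5440, 59.2000°)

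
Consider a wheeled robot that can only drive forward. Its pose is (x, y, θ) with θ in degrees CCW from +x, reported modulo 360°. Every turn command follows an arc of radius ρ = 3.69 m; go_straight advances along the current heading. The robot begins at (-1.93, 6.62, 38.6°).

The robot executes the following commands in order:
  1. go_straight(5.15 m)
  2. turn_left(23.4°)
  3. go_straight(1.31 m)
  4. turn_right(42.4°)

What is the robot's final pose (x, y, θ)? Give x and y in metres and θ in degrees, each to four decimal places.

(5.6861, 13.8849, 19.6000°)

set_pose: (x, y, θ) = (-1.9300, 6.6200, 38.6000°), ρ = 3.69
go_straight(5.15): x += 5.15·cos θ, y += 5.15·sin θ → (2.0948, 9.8330, 38.6000°)
turn_left(23.4°): centre at ρ to the left, rotate +23.4° → (3.0508, 10.9844, 62.0000°)
go_straight(1.31): x += 1.31·cos θ, y += 1.31·sin θ → (3.6658, 12.1411, 62.0000°)
turn_right(42.4°): centre at ρ to the right, rotate −42.4° → (5.6861, 13.8849, 19.6000°)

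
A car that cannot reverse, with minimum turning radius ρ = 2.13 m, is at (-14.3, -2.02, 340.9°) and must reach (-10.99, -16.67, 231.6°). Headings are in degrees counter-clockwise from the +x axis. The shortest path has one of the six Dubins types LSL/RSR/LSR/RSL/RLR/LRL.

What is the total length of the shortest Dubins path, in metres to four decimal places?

Let ψ = atan2(Δy, Δx) = atan2(-14.65, 3.31) = -77.2684° be the start→goal bearing.
Normalize: d = |goal − start| / ρ = 15.019274/2.13 = 7.051302, α = (θ_start − ψ) mod 360° = 58.1684° = 1.015231 rad, β = (θ_goal − ψ) mod 360° = 308.8684° = 5.390771 rad.
Common terms: sin α = 0.849602, cos α = 0.527424, sin β = -0.778589, cos β = 0.627534, cos(α−β) = -0.330514, d² = 49.720867. Work in radians in the unit-radius frame; every candidate has L = ρ·(t + p + q).
LSL: p² = 2 + d² − 2cos(α−β) + 2d(sin α − sin β) = 75.343633; p = √p² = 8.680071; φ = atan2(cos β − cos α, d + sin α − sin β) = 0.011534 rad; t = (φ − α) mod 2π = 5.279488 rad, q = (β − φ) mod 2π = 5.379238 rad → L = 2.13·(5.279488 + 8.680071 + 5.379238) = 2.13·19.338797 = 41.191637 m
RSR: p² = 2 + d² − 2cos(α−β) + 2d(sin β − sin α) = 29.420158; p = √p² = 5.424035; φ = atan2(cos α − cos β, d − sin α + sin β) = -0.018458 rad; t = (α − φ) mod 2π = 1.033689 rad, q = (φ − β) mod 2π = 0.873956 rad → L = 2.13·(1.033689 + 5.424035 + 0.873956) = 2.13·7.331680 = 15.616479 m
LSR: p² = d² − 2 + 2cos(α−β) + 2d(sin α + sin β) = 48.061312; p = √p² = 6.932627; φ = atan2(−cos α − cos β, d + sin α + sin β) − atan2(−2, p) = 0.120104 rad; t = (φ − α) mod 2π = 5.388058 rad, q = (φ − β) mod 2π = 1.012518 rad → L = 2.13·(5.388058 + 6.932627 + 1.012518) = 2.13·13.333203 = 28.399722 m
RSL: p² = d² − 2 + 2cos(α−β) − 2d(sin α + sin β) = 46.058364; p = √p² = 6.786631; φ = atan2(cos α + cos β, d − sin α − sin β) − atan2(2, p) = -0.122610 rad; t = (α − φ) mod 2π = 1.137841 rad, q = (β − φ) mod 2π = 5.513382 rad → L = 2.13·(1.137841 + 6.786631 + 5.513382) = 2.13·13.437854 = 28.622629 m
RLR: c = (6 − d² + 2cos(α−β) + 2d(sin α − sin β))/8 = -2.677520, |c| > 1 → infeasible
LRL: c = (6 − d² + 2cos(α−β) − 2d(sin α − sin β))/8 = -8.417954, |c| > 1 → infeasible
Shortest: RSR with L = 15.616479 m ≈ 15.6165 m

15.6165 m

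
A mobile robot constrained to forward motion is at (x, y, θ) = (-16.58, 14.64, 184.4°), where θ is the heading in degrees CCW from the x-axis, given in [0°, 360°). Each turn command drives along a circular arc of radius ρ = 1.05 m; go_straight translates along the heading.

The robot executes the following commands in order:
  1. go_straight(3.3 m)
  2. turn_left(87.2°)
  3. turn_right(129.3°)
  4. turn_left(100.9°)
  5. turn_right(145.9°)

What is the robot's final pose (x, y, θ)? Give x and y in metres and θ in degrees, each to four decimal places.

set_pose: (x, y, θ) = (-16.5800, 14.6400, 184.4000°), ρ = 1.05
go_straight(3.3): x += 3.3·cos θ, y += 3.3·sin θ → (-19.8703, 14.3868, 184.4000°)
turn_left(87.2°): centre at ρ to the left, rotate +87.2° → (-20.8393, 13.3106, 271.6000°)
turn_right(129.3°): centre at ρ to the right, rotate −129.3° → (-22.5310, 12.4505, 142.3000°)
turn_left(100.9°): centre at ρ to the left, rotate +100.9° → (-24.1103, 12.0931, 243.2000°)
turn_right(145.9°): centre at ρ to the right, rotate −145.9° → (-26.0890, 12.4331, 97.3000°)

(-26.0890, 12.4331, 97.3000°)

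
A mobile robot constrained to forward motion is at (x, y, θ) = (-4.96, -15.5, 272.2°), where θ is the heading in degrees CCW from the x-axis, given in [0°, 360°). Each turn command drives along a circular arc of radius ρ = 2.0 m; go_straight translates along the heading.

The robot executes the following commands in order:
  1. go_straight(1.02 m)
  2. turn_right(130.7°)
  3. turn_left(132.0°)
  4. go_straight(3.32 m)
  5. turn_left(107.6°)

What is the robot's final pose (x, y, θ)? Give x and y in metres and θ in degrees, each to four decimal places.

(-8.4868, -24.9062, 21.1000°)

set_pose: (x, y, θ) = (-4.9600, -15.5000, 272.2000°), ρ = 2.0
go_straight(1.02): x += 1.02·cos θ, y += 1.02·sin θ → (-4.9208, -16.5192, 272.2000°)
turn_right(130.7°): centre at ρ to the right, rotate −130.7° → (-8.1644, -18.1612, 141.5000°)
turn_left(132.0°): centre at ρ to the left, rotate +132.0° → (-11.4057, -19.8486, 273.5000°)
go_straight(3.32): x += 3.32·cos θ, y += 3.32·sin θ → (-11.2030, -23.1624, 273.5000°)
turn_left(107.6°): centre at ρ to the left, rotate +107.6° → (-8.4868, -24.9062, 381.1000° ≡ 21.1000°)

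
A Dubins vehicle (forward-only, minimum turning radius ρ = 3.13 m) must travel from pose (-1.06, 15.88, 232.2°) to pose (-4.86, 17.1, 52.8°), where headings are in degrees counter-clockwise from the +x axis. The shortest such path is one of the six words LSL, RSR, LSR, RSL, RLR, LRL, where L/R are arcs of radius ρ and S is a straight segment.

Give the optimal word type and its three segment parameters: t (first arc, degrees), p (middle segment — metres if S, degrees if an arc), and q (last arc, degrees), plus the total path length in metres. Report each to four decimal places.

Let ψ = atan2(Δy, Δx) = atan2(1.22, -3.80) = 162.2006° be the start→goal bearing.
Normalize: d = |goal − start| / ρ = 3.991040/3.13 = 1.275093, α = (θ_start − ψ) mod 360° = 69.9994° = 1.221719 rad, β = (θ_goal − ψ) mod 360° = 250.5994° = 4.373784 rad.
Common terms: sin α = 0.939689, cos α = 0.342031, sin β = -0.943219, cos β = -0.332172, cos(α−β) = -0.999945, d² = 1.625861. Work in radians in the unit-radius frame; every candidate has L = ρ·(t + p + q).
LSL: p² = 2 + d² − 2cos(α−β) + 2d(sin α − sin β) = 10.427515; p = √p² = 3.229166; φ = atan2(cos β − cos α, d + sin α − sin β) = -0.210333 rad; t = (φ − α) mod 2π = 4.851133 rad, q = (β − φ) mod 2π = 4.584117 rad → L = 3.13·(4.851133 + 3.229166 + 4.584117) = 3.13·12.664416 = 39.639623 m
RSR: p² = 2 + d² − 2cos(α−β) + 2d(sin β − sin α) = 0.823988; p = √p² = 0.907738; φ = atan2(cos α − cos β, d − sin α + sin β) = 2.304457 rad; t = (α − φ) mod 2π = 5.200447 rad, q = (φ − β) mod 2π = 4.213859 rad → L = 3.13·(5.200447 + 0.907738 + 4.213859) = 3.13·10.322044 = 32.307997 m
LSR: p² = d² − 2 + 2cos(α−β) + 2d(sin α + sin β) = -2.383032 < 0 → infeasible
RSL: p² = d² − 2 + 2cos(α−β) − 2d(sin α + sin β) = -2.365027 < 0 → infeasible
RLR: c = (6 − d² + 2cos(α−β) + 2d(sin α − sin β))/8 = 0.897002; p = 2π − arccos c = 5.825328 rad; φ = atan2(cos α − cos β, d − sin α + sin β) = 2.304457 rad; t = (α − φ + p/2) mod 2π = 1.829926 rad, q = (α − β − t + p) mod 2π = 0.843337 rad → L = 3.13·(1.829926 + 5.825328 + 0.843337) = 3.13·8.498591 = 26.600589 m
LRL: c = (6 − d² + 2cos(α−β) − 2d(sin α − sin β))/8 = -0.303439; p = 2π − arccos c = 4.404089 rad; φ = atan2(cos β − cos α, d + sin α − sin β) = -0.210333 rad; t = (φ − α + p/2) mod 2π = 0.769992 rad, q = (β − α − t + p) mod 2π = 0.502976 rad → L = 3.13·(0.769992 + 4.404089 + 0.502976) = 3.13·5.677057 = 17.769188 m
Shortest: LRL with L = 17.769188 m ≈ 17.7692 m
Convert LRL to answer units (arcs ×180/π): t = 0.769992·180/π = 44.1173°, p = 4.404089·180/π = 252.3357°, q = 0.502976·180/π = 28.8184°, L = 17.7692 m.

LRL: t = 44.1173°, p = 252.3357°, q = 28.8184°, L = 17.7692 m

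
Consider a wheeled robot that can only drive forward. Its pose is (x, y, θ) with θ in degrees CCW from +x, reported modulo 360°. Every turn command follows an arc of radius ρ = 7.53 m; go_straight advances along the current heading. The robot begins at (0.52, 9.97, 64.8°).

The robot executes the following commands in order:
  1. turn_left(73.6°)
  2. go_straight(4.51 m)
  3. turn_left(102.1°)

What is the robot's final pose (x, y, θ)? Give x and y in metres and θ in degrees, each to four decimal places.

(-16.2197, 19.8784, 240.5000°)

set_pose: (x, y, θ) = (0.5200, 9.9700, 64.8000°), ρ = 7.53
turn_left(73.6°): centre at ρ to the left, rotate +73.6° → (-1.2940, 18.8070, 138.4000°)
go_straight(4.51): x += 4.51·cos θ, y += 4.51·sin θ → (-4.6666, 21.8013, 138.4000°)
turn_left(102.1°): centre at ρ to the left, rotate +102.1° → (-16.2197, 19.8784, 240.5000°)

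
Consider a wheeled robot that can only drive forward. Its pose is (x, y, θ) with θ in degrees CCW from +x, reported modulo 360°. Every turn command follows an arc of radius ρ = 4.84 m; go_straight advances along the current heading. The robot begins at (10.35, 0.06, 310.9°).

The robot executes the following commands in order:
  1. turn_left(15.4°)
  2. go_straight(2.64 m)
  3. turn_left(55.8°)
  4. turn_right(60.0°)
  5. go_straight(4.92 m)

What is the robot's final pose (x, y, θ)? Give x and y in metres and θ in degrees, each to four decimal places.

set_pose: (x, y, θ) = (10.3500, 0.0600, 310.9000°), ρ = 4.84
turn_left(15.4°): centre at ρ to the left, rotate +15.4° → (11.3229, -0.7977, 326.3000°)
go_straight(2.64): x += 2.64·cos θ, y += 2.64·sin θ → (13.5192, -2.2625, 326.3000°)
turn_left(55.8°): centre at ρ to the left, rotate +55.8° → (18.0256, -2.7202, 382.1000° ≡ 22.1000°)
turn_right(60.0°): centre at ρ to the right, rotate −60.0° → (22.8197, -3.3855, -37.9000° ≡ 322.1000°)
go_straight(4.92): x += 4.92·cos θ, y += 4.92·sin θ → (26.7020, -6.4078, 322.1000°)

(26.7020, -6.4078, 322.1000°)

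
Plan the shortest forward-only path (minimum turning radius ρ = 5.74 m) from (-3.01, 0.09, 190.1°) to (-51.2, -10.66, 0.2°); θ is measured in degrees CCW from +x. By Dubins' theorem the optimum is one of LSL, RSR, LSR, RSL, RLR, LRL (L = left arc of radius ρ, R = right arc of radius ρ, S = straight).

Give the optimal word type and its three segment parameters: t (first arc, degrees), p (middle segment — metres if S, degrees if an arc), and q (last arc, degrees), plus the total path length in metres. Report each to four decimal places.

Let ψ = atan2(Δy, Δx) = atan2(-10.75, -48.19) = -167.4246° be the start→goal bearing.
Normalize: d = |goal − start| / ρ = 49.374473/5.74 = 8.601825, α = (θ_start − ψ) mod 360° = 357.5246° = 6.239982 rad, β = (θ_goal − ψ) mod 360° = 167.6246° = 2.925602 rad.
Common terms: sin α = -0.043190, cos α = 0.999067, sin β = 0.214316, cos β = -0.976764, cos(α−β) = -0.985109, d² = 73.991386. Work in radians in the unit-radius frame; every candidate has L = ρ·(t + p + q).
LSL: p² = 2 + d² − 2cos(α−β) + 2d(sin α − sin β) = 73.531568; p = √p² = 8.575055; φ = atan2(cos β − cos α, d + sin α − sin β) = -0.232505 rad; t = (φ − α) mod 2π = 6.093883 rad, q = (β − φ) mod 2π = 3.158107 rad → L = 5.74·(6.093883 + 8.575055 + 3.158107) = 5.74·17.827045 = 102.327240 m
RSR: p² = 2 + d² − 2cos(α−β) + 2d(sin β − sin α) = 82.391642; p = √p² = 9.076984; φ = atan2(cos α − cos β, d − sin α + sin β) = 0.219432 rad; t = (α − φ) mod 2π = 6.020550 rad, q = (φ − β) mod 2π = 3.577015 rad → L = 5.74·(6.020550 + 9.076984 + 3.577015) = 5.74·18.674550 = 107.191916 m
LSR: p² = d² − 2 + 2cos(α−β) + 2d(sin α + sin β) = 72.965151; p = √p² = 8.541964; φ = atan2(−cos α − cos β, d + sin α + sin β) − atan2(−2, p) = 0.227453 rad; t = (φ − α) mod 2π = 0.270656 rad, q = (φ − β) mod 2π = 3.585037 rad → L = 5.74·(0.270656 + 8.541964 + 3.585037) = 5.74·12.397657 = 71.162553 m
RSL: p² = d² − 2 + 2cos(α−β) − 2d(sin α + sin β) = 67.077184; p = √p² = 8.190066; φ = atan2(cos α + cos β, d − sin α − sin β) − atan2(2, p) = -0.236865 rad; t = (α − φ) mod 2π = 0.193662 rad, q = (β − φ) mod 2π = 3.162467 rad → L = 5.74·(0.193662 + 8.190066 + 3.162467) = 5.74·11.546195 = 66.275160 m
RLR: c = (6 − d² + 2cos(α−β) + 2d(sin α − sin β))/8 = -9.298955, |c| > 1 → infeasible
LRL: c = (6 − d² + 2cos(α−β) − 2d(sin α − sin β))/8 = -8.191446, |c| > 1 → infeasible
Shortest: RSL with L = 66.275160 m ≈ 66.2752 m
Convert RSL to answer units (arcs ×180/π): t = 0.193662·180/π = 11.0960°, p = ρ·p = 5.74·8.190066 = 47.0110 m, q = 3.162467·180/π = 181.1960°, L = 66.2752 m.

RSL: t = 11.0960°, p = 47.0110 m, q = 181.1960°, L = 66.2752 m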